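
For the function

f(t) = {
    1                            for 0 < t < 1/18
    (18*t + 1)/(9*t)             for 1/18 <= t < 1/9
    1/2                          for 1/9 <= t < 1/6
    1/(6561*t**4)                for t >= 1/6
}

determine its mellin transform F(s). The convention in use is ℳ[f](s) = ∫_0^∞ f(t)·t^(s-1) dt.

(405*2**s*s**2 - 1863*2**s*s + 972*2**s + 49*3**s*s**2 - 373*3**s*s + 324*3**s - 486*s**2 + 2106*s - 648)/(162*2**s*3**(2*s)*s*(s**2 - 5*s + 4))
  0 < Re(s) < 4

invert the common scale on t to get 1 on [0, 1/6); (6*t + 1)/(3*t) on [1/6, 1/3); 1/2 on [1/3, 1/2); …
invert the common scale on t to get 1 on [0, 1/2); (2*t + 1)/t on [1/2, 1); 1/2 on [1, 3/2); …
the shared t-power comes off first: t on [0, 1/2); 2*t + 1 on [1/2, 1); t/2 on [1, 3/2); …
linearity at 1/18, 1/9, 1/6 turns ℳ[f](s) into 4 summed integrals
for t in [0, 1/18): the term is ∫ 1·t^(s-1)
piece [1/18, 1/9): integrate (18*t + 1)/(9*t) against the kernel
[1/9, 1/6) adds the kernel integral of 1/2
on [1/6, ∞) integrate f = 1/(6561*t**4) against the kernel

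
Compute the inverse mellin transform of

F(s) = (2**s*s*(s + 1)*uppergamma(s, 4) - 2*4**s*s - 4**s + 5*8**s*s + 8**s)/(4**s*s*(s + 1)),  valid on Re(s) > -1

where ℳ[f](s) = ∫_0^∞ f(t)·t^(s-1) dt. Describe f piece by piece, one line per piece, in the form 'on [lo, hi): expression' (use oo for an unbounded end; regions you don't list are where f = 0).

on [0, 1): t
on [1, 2): 2*t + 1
on [2, oo): exp(-2*t)

along the cuts 1, 2, ℳ[f](s) splits into 3 integrals
between 0 and 1 the integrand is t·t^(s-1)
segment 1 to 2 holds (2*t + 1); add its integral
for t in [2, ∞): the term is ∫ exp(-2*t)·t^(s-1)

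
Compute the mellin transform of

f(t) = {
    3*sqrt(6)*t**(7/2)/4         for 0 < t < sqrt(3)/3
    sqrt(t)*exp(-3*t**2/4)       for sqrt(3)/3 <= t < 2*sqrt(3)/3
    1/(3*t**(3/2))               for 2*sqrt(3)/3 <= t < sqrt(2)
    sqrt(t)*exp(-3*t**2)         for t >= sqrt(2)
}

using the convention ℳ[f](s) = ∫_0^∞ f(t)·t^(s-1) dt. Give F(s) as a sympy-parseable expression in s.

peel off the shared t-power: 3*sqrt(6)*t**3/4 on [0, sqrt(3)/3); exp(-3*t**2/4) on [sqrt(3)/3, 2*sqrt(3)/3); 1/(3*t**2) on [2*sqrt(3)/3, sqrt(2)); …
undo the power substitution: 3*sqrt(6)*t**(3/2)/4 on [0, 1/3); exp(-3*t/4) on [1/3, 4/3); 1/(3*t) on [4/3, 2); …
back out the common scale on t: t**(3/2) on [0, 1/2); exp(-t/2) on [1/2, 2); 1/(2*t) on [2, 3); …
cuts at sqrt(3)/3, 2*sqrt(3)/3, sqrt(2): linearity sums the 4 kernel integrals
between 0 and sqrt(3)/3 the integrand is 3*sqrt(6)*t**(7/2)/4·t^(s-1)
∫ sqrt(t)*exp(-3*t**2/4)·t^(s-1) over [sqrt(3)/3, 2*sqrt(3)/3)
piece [2*sqrt(3)/3, sqrt(2)): integrate 1/(3*t**(3/2)) against the kernel
∫ sqrt(t)*exp(-3*t**2)·t^(s-1) over [sqrt(2), ∞)

18**(3/4 - s/2)*(-3*2**(s + 1/2)*6**(s/2 + 1/4)*(2*s - 3)*(2*s + 7)*uppergamma(s/2 + 1/4, 1) - 3*2**(s + 1/2)*6**(s/2 + 1/4)*(2*s + 7) + 3*24**(s/2 + 1/4)*(2*s - 3)*(2*s + 7)*uppergamma(s/2 + 1/4, 1/4) + 3*6**(s/2 + 1/4)*(2*s - 3)*(2*s + 7)*uppergamma(s/2 + 1/4, 6) + 3*sqrt(2)*6**(s/2 + 1/4)*(2*s - 3) + 2*6**(s + 1/2)*(2*s + 7))/(108*(2*s - 3)*(2*s + 7))
  Re(s) > -7/2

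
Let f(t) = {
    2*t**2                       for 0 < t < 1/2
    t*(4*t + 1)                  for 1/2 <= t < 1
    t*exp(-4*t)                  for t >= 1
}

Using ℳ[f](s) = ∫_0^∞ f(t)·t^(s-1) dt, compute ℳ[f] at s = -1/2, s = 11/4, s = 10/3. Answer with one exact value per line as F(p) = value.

undo the shared t-power: 2*t on [0, 1/2); 4*t + 1 on [1/2, 1); exp(-4*t) on [1, ∞)
peel off the common scale on t: t on [0, 1); 2*t + 1 on [1, 2); exp(-2*t) on [2, ∞)
breakpoints 1/2, 1: one integral from each of the 3 segments
on [0, 1/2) integrate f = 2*t**2 against the kernel
segment [1/2, 1) carries t*(4*t + 1); integrate it
on [1, ∞): add ∫ t*exp(-4*t)·t^(s-1) dt

F(-1/2) = -4*sqrt(2)/3 + sqrt(pi)*erfc(2)/2 + 14/3
F(11/4) = -17*2**(1/4)/570 + sqrt(2)*uppergamma(15/4, 4)/256 + 316/285
F(10/3) = -87*2**(2/3)/6656 + 2**(1/3)*uppergamma(13/3, 4)/512 + 51/52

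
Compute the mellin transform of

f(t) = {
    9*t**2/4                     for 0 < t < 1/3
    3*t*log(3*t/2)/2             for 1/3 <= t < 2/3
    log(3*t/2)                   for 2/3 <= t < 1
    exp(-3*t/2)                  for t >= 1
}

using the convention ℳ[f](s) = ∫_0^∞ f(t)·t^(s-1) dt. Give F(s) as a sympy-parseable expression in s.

undo the common scale on t: t**2 on [0, 1/2); t*log(t) on [1/2, 1); log(t) on [1, 3/2); …
summing 4 kernel integrals split by 1/3, 2/3, 1 yields ℳ[f](s)
between 0 and 1/3 the integrand is 9*t**2/4·t^(s-1)
∫ 3*t*log(3*t/2)/2·t^(s-1) over [1/3, 2/3)
segment [2/3, 1) carries log(3*t/2); integrate it
∫ exp(-3*t/2)·t^(s-1) over [1, ∞)

(4*2**s*s**2*(s + 2)*(s**2 + 2*s + 1)*uppergamma(s, 3/2) - 4*2**s*s**2*(s + 2) + 4*2**s*(s + 2)*(s**2 + 2*s + 1) + 3**s*s*(s + 2)*(-4*log(2) + 4*log(3))*(s**2 + 2*s + 1) - 4*3**s*(s + 2)*(s**2 + 2*s + 1) + s**3*(s + 2)*log(4) + s**2*(s + 2)*log(4) + 2*s**2*(s + 2) + s**2*(s**2 + 2*s + 1))/(4*3**s*s**2*(s + 2)*(s**2 + 2*s + 1))
  Re(s) > -2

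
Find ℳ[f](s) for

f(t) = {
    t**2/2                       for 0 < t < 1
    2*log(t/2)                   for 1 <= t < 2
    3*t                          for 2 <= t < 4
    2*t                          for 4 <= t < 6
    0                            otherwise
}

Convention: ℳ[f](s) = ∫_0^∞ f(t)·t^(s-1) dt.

(8*2**(2*s)*s**3 + 16*2**(2*s)*s**2 - 12*2**s*s**3 - 28*2**s*s**2 - 12*2**s*s - 8*2**s + 24*6**s*s**3 + 48*6**s*s**2 + s**3 + 4*s**3*log(2) + 5*s**2 + 12*s**2*log(2) + 8*s*log(2) + 12*s + 8)/(2*s**2*(s**2 + 3*s + 2))
  Re(s) > -2

the shared t-power comes off first: t/2 on [0, 1); 2*log(t/2)/t on [1, 2); 3 on [2, 4); …
peel off the common scale on t: t on [0, 1/2); log(t)/t on [1/2, 1); 3 on [1, 2); …
f breaks at 1, 2, 4 into 4 integrals to sum
segment 0 to 1 holds t**2/2; add its integral
∫ over [1, 2) of 2*log(t/2)·t^(s-1) joins the sum
segment 2 to 4 holds 3*t; add its integral
∫ 2*t·t^(s-1) over [4, 6)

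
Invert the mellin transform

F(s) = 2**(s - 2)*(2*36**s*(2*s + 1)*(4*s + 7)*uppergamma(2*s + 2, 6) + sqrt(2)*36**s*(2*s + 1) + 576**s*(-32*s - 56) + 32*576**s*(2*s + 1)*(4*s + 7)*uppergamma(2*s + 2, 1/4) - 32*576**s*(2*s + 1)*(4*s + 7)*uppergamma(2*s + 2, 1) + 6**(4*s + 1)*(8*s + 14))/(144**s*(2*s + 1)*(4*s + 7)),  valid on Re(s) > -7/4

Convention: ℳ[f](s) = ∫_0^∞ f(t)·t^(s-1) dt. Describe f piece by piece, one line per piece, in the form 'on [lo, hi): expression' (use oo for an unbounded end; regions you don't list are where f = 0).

invert the common scale on t to get t**(7/4) on [0, 1/4); t*exp(-sqrt(t)/2) on [1/4, 4); sqrt(t)/2 on [4, 9); …
invert the shared t-power to get t**(3/4) on [0, 1/4); exp(-sqrt(t)/2) on [1/4, 4); 1/(2*sqrt(t)) on [4, 9); …
strip the power substitution: t**(3/2) on [0, 1/2); exp(-t/2) on [1/2, 2); 1/(2*t) on [2, 3); …
slice at 1/2, 8, 18, transform all 4 pieces, and sum them
between 0 and 1/2 the integrand is 2**(1/4)*t**(7/4)/4·t^(s-1)
over [1/2, 8), the kernel integral of t*exp(-sqrt(2)*sqrt(t)/4)/2 enters the sum
piece [8, 18): integrate sqrt(2)*sqrt(t)/4 against the kernel
piece [18, ∞): integrate t*exp(-sqrt(2)*sqrt(t))/2 against the kernel

on [0, 1/2): 2**(1/4)*t**(7/4)/4
on [1/2, 8): t*exp(-sqrt(2)*sqrt(t)/4)/2
on [8, 18): sqrt(2)*sqrt(t)/4
on [18, oo): t*exp(-sqrt(2)*sqrt(t))/2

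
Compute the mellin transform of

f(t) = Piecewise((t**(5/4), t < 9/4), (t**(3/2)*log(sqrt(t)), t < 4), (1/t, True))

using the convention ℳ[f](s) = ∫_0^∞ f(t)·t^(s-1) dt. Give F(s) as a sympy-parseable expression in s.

invert the shared t-power to get t**(1/4) on [0, 9/4); sqrt(t)*log(sqrt(t)) on [9/4, 4); t**(-2) on [4, ∞)
undo the power substitution: sqrt(t) on [0, 3/2); t*log(t) on [3/2, 2); t**(-4) on [2, ∞)
along the cuts 9/4, 4, ℳ[f](s) splits into 3 integrals
on [0, 9/4): add ∫ t**(5/4)·t^(s-1) dt
between 9/4 and 4 the integrand is t**(3/2)*log(sqrt(t))·t^(s-1)
∫ over [4, ∞) of 1/t·t^(s-1) joins the sum

(128*16**s*(s - 1)*(s + 1)*(4*s + 5)*log(2) + 64*16**s*(s - 1)*(4*s + 5)*log(2) - 16**s*(4*s + 5)*(4*s + 4*(s + 1)**2 + 5) - 64*2**(4*s)*(s - 1)*(4*s + 5) + 27*3**(2*s)*(s - 1)*(4*s + 5) + 18*3**(2*s)*sqrt(6)*(s - 1)*(4*s + 4*(s + 1)**2 + 5) + 9**s*(s - 1)*(s + 1)*(4*s + 5)*(-54*log(3) + 54*log(2)) + 9**s*(s - 1)*(4*s + 5)*(-27*log(3) + 27*log(2)))/(4*2**(2*s)*(s - 1)*(4*s + 5)*(4*s + 4*(s + 1)**2 + 5))
  -5/4 < Re(s) < 1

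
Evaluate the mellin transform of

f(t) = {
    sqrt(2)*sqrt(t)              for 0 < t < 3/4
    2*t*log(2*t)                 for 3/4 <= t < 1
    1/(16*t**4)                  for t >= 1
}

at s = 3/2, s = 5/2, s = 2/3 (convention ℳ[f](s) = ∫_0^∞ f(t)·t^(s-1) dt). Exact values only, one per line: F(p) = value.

F(3/2) = -9*sqrt(3)*log(3)/40 - 59/200 + 9*sqrt(3)/100 + 9*sqrt(3)*log(2)/40 + 9*sqrt(2)/32 + 4*log(2)/5
F(5/2) = -27*sqrt(3)*log(3)/224 - 143/1176 + 27*sqrt(3)/784 + 27*sqrt(3)*log(2)/224 + 9*sqrt(2)/64 + 4*log(2)/7
F(2/3) = -9*6**(2/3)*log(3)/40 - 561/800 + 27*6**(2/3)/200 + 9*6**(2/3)*log(2)/40 + 6*log(2)/5 + 9*6**(1/6)/14

reversing the common scale on t: sqrt(t) on [0, 3/2); t*log(t) on [3/2, 2); t**(-4) on [2, ∞)
summing 3 kernel integrals split by 3/4, 1 yields ℳ[f](s)
segment 0 to 3/4 holds sqrt(2)*sqrt(t); add its integral
segment [3/4, 1) carries 2*t*log(2*t); integrate it
∫ over [1, ∞) of 1/(16*t**4)·t^(s-1) joins the sum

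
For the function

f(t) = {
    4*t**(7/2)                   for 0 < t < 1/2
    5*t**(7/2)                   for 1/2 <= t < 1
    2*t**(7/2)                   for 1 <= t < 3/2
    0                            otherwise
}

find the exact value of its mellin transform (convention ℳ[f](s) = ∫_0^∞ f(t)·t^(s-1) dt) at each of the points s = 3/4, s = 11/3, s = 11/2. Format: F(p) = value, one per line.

F(3/4) = -2**(3/4)/136 + 12/17 + 81*2**(3/4)*3**(1/4)/68
F(11/3) = -3*2**(5/6)/5504 + 18/43 + 6561*2**(5/6)*3**(1/6)/2752
F(11/2) = 40901/4608

summing 3 kernel integrals split by 1/2, 1 yields ℳ[f](s)
∫ over [0, 1/2) of 4*t**(7/2)·t^(s-1) joins the sum
on [1/2, 1): add ∫ 5*t**(7/2)·t^(s-1) dt
the [1, 3/2) slice contributes ∫ 2*t**(7/2)·t^(s-1) dt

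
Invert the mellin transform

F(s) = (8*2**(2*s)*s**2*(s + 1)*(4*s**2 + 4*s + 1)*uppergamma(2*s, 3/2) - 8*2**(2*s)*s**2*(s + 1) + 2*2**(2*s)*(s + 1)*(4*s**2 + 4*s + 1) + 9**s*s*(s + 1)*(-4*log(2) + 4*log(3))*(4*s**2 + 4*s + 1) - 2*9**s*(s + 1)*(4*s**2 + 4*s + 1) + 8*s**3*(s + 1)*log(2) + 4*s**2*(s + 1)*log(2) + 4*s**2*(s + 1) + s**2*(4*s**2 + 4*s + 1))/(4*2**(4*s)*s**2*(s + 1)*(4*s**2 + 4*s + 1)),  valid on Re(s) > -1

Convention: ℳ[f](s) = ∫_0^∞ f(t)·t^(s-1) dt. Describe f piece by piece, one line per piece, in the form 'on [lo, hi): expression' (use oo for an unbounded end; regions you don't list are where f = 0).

invert the power substitution to get 4*t**2 on [0, 1/4); 2*t*log(2*t) on [1/4, 1/2); log(2*t) on [1/2, 3/4); …
back out the common scale on t: t**2 on [0, 1/2); t*log(t) on [1/2, 1); log(t) on [1, 3/2); …
decompose at 1/16, 1/4, 9/16; ℳ[f](s) sums the 4 pieces' integrals
∫ 4*t·t^(s-1) over [0, 1/16)
piece [1/16, 1/4): integrate 2*sqrt(t)*log(2*sqrt(t)) against the kernel
∫ over [1/4, 9/16) of log(2*sqrt(t))·t^(s-1) joins the sum
∫ over [9/16, ∞) of exp(-2*sqrt(t))·t^(s-1) joins the sum

on [0, 1/16): 4*t
on [1/16, 1/4): 2*sqrt(t)*log(2*sqrt(t))
on [1/4, 9/16): log(2*sqrt(t))
on [9/16, oo): exp(-2*sqrt(t))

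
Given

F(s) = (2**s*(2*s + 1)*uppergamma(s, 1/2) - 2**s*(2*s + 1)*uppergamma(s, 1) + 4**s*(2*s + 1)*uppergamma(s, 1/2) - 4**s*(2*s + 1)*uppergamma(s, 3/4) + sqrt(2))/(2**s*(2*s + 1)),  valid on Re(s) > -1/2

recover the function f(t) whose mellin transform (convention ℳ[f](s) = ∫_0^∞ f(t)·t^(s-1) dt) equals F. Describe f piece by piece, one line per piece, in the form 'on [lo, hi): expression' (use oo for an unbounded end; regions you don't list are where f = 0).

along the cuts 1/2, 1, ℳ[f](s) splits into 3 integrals
[0, 1/2) adds the kernel integral of sqrt(t)
on [1/2, 1): add ∫ exp(-t)·t^(s-1) dt
segment [1, 3/2) carries exp(-t/2); integrate it

on [0, 1/2): sqrt(t)
on [1/2, 1): exp(-t)
on [1, 3/2): exp(-t/2)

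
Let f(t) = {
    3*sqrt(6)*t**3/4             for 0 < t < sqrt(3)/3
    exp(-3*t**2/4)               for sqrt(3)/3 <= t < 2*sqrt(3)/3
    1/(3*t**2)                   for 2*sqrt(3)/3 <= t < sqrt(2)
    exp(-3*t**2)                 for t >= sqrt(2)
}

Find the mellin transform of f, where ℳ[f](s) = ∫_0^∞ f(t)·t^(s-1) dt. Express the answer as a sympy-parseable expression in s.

(sqrt(2)/6)**s*(-6*2**s*6**(s/2)*(s - 2)*(s + 3)*uppergamma(s/2, 1) + 6*6**(s/2)*(s - 2)*(s + 3)*uppergamma(s/2, 6) + 3*sqrt(2)*6**(s/2)*(s - 2) + 2*6**s*(s + 3) + 6*(2*sqrt(6))**s*(s - 2)*(s + 3)*uppergamma(s/2, 1/4) - 3*(2*sqrt(6))**s*(s + 3))/(12*(s - 2)*(s + 3))
  Re(s) > -3

back out the power substitution: 3*sqrt(6)*t**(3/2)/4 on [0, 1/3); exp(-3*t/4) on [1/3, 4/3); 1/(3*t) on [4/3, 2); …
invert the common scale on t to get t**(3/2) on [0, 1/2); exp(-t/2) on [1/2, 2); 1/(2*t) on [2, 3); …
cuts at sqrt(3)/3, 2*sqrt(3)/3, sqrt(2): linearity sums the 4 kernel integrals
segment [0, sqrt(3)/3) carries 3*sqrt(6)*t**3/4; integrate it
the [sqrt(3)/3, 2*sqrt(3)/3) slice contributes ∫ exp(-3*t**2/4)·t^(s-1) dt
on [2*sqrt(3)/3, sqrt(2)) integrate f = 1/(3*t**2) against the kernel
∫ over [sqrt(2), ∞) of exp(-3*t**2)·t^(s-1) joins the sum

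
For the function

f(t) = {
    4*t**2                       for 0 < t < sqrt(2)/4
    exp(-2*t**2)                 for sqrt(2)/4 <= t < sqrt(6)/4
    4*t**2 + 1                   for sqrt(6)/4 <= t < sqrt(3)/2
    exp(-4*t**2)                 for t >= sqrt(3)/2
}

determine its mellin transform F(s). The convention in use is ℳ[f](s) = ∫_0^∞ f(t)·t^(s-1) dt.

strip the common scale on t: t**2 on [0, sqrt(2)/2); exp(-t**2/2) on [sqrt(2)/2, sqrt(6)/2); t**2 + 1 on [sqrt(6)/2, sqrt(3)); …
undo the power substitution: t on [0, 1/2); exp(-t/2) on [1/2, 3/2); t + 1 on [3/2, 3); …
integrate the 4 segments split at sqrt(2)/4, sqrt(6)/4, sqrt(3)/2, then add the results
∫ 4*t**2·t^(s-1) over [0, sqrt(2)/4)
segment sqrt(2)/4 to sqrt(6)/4 holds exp(-2*t**2); add its integral
[sqrt(6)/4, sqrt(3)/2) adds the kernel integral of (4*t**2 + 1)
∫ exp(-4*t**2)·t^(s-1) over [sqrt(3)/2, ∞)

(sqrt(2)/4)**s*(2**(s/2)*s*(s + 2)*uppergamma(s/2, 3) + 2**s*s*(s + 2)*uppergamma(s/2, 1/4) - 2**s*s*(s + 2)*uppergamma(s/2, 3/4) - 5*3**(s/2)*s - 4*3**(s/2) + 8*6**(s/2)*s + 4*6**(s/2) + s)/(2*s*(s + 2))
  Re(s) > -2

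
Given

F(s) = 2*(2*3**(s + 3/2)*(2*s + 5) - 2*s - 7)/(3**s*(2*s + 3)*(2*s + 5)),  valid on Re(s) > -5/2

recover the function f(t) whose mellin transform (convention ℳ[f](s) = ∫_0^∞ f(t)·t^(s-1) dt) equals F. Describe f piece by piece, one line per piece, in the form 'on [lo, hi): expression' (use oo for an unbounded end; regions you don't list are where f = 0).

on [0, 1/3): 9*sqrt(3)*t**(5/2)
on [1/3, 1): 6*sqrt(3)*t**(3/2)

back out the common scale on t: t**(5/2) on [0, 1); 2*t**(3/2) on [1, 3)
strip the shared t-power: t**(3/2) on [0, 1); 2*sqrt(t) on [1, 3)
summing 2 kernel integrals split by 1/3 yields ℳ[f](s)
on [0, 1/3) integrate f = 9*sqrt(3)*t**(5/2) against the kernel
between 1/3 and 1 the integrand is 6*sqrt(3)*t**(3/2)·t^(s-1)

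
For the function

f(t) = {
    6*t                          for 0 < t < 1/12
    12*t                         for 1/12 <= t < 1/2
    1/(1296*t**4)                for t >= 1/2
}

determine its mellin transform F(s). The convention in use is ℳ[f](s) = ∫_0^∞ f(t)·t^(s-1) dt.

(970*6**s*s - 3890*6**s - 81*s + 324)/(162*12**s*(s**2 - 3*s - 4))
  -1 < Re(s) < 4

invert the common scale on t to get 3*t on [0, 1/6); 6*t on [1/6, 1); 1/(81*t**4) on [1, ∞)
invert the common scale on t to get t on [0, 1/2); 2*t on [1/2, 3); t**(-4) on [3, ∞)
slice at 1/12, 1/2, transform all 3 pieces, and sum them
segment [0, 1/12) carries 6*t; integrate it
for t in [1/12, 1/2): the term is ∫ 12*t·t^(s-1)
segment 1/2 to ∞ holds 1/(1296*t**4); add its integral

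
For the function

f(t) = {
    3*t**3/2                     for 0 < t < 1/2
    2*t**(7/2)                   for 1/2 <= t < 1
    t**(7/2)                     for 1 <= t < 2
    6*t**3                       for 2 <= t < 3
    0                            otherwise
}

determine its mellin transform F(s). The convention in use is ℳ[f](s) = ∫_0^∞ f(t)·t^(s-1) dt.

(-768*2**s*(2*s + 7) - 4*2**(1/2 - s)*(s + 3) + 256*2**(s + 1/2)*(s + 3) + 2592*3**s*(2*s + 7) + 32*s + 96 + 3*(2*s + 7)/2**s)/(16*(s + 3)*(2*s + 7))
  Re(s) > -3

integrate the 4 segments split at 1/2, 1, 2, then add the results
between 0 and 1/2 the integrand is 3*t**3/2·t^(s-1)
piece [1/2, 1): integrate 2*t**(7/2) against the kernel
[1, 2) adds the kernel integral of t**(7/2)
over [2, 3), the kernel integral of 6*t**3 enters the sum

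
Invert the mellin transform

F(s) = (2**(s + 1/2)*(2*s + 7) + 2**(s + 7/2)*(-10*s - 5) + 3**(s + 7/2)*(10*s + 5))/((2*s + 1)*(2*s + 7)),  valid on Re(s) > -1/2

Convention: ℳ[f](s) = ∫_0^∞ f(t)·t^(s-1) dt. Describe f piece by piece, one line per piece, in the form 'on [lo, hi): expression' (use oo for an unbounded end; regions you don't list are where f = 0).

the 2 pieces separated at 2 each add one integral
∫ over [0, 2) of sqrt(t)/2·t^(s-1) joins the sum
the [2, 3) slice contributes ∫ 5*t**(7/2)/2·t^(s-1) dt

on [0, 2): sqrt(t)/2
on [2, 3): 5*t**(7/2)/2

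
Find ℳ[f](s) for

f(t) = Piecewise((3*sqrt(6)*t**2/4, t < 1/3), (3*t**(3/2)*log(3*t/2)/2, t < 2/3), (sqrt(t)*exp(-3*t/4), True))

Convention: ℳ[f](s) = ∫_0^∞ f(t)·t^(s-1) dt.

undo the shared t-power: 3*sqrt(6)*t**(3/2)/4 on [0, 1/3); 3*t*log(3*t/2)/2 on [1/3, 2/3); exp(-3*t/4) on [2/3, ∞)
reversing the common scale on t: t**(3/2) on [0, 1/2); t*log(t) on [1/2, 1); exp(-t/2) on [1, ∞)
split f at 1/3, 2/3: ℳ[f](s) collects 3 kernel integrals
∫ over [0, 1/3) of 3*sqrt(6)*t**2/4·t^(s-1) joins the sum
∫ over [1/3, 2/3) of 3*t**(3/2)*log(3*t/2)/2·t^(s-1) joins the sum
over [2/3, ∞), the kernel integral of sqrt(t)*exp(-3*t/4) enters the sum

3**(1/2 - s)*(8*2**(2*s)*(s + 2)*(8*s + (2*s + 1)**2 + 8)*uppergamma(s + 1/2, 1/2) - 16*2**(s + 1/2)*(s + 2) + 8*s + 4*(s + 2)*(2*s + 1)*log(2) + 8*(s + 2)*log(2) + sqrt(2)*(8*s + (2*s + 1)**2 + 8) + 16)/(12*(s + 2)*(8*s + (2*s + 1)**2 + 8))
  Re(s) > -2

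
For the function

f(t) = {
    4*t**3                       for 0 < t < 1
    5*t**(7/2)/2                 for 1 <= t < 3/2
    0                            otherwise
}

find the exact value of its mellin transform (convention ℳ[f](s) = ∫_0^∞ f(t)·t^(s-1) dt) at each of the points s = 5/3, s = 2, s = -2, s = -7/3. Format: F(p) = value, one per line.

F(5/3) = 81/217 + 3645*2**(5/6)*3**(1/6)/1984
F(2) = 19/55 + 1215*sqrt(6)/704
F(-2) = 7/3 + 5*sqrt(6)/4
F(-7/3) = 45*2**(5/6)*3**(1/6)/28 + 27/7

split f at 1: ℳ[f](s) collects 2 kernel integrals
segment 0 to 1 holds 4*t**3; add its integral
∫ over [1, 3/2) of 5*t**(7/2)/2·t^(s-1) joins the sum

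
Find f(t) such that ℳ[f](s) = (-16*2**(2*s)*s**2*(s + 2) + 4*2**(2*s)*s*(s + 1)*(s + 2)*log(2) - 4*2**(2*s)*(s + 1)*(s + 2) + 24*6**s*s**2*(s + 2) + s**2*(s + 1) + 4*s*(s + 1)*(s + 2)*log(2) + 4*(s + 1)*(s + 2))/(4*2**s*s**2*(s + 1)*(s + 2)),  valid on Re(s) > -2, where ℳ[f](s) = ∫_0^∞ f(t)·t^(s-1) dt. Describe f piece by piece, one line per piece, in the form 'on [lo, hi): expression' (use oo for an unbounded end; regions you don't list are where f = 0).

cuts at 1/2, 2: linearity sums the 3 kernel integrals
∫ over [0, 1/2) of t**2·t^(s-1) joins the sum
∫ over [1/2, 2) of log(t)·t^(s-1) joins the sum
∫ over [2, 3) of 2*t·t^(s-1) joins the sum

on [0, 1/2): t**2
on [1/2, 2): log(t)
on [2, 3): 2*t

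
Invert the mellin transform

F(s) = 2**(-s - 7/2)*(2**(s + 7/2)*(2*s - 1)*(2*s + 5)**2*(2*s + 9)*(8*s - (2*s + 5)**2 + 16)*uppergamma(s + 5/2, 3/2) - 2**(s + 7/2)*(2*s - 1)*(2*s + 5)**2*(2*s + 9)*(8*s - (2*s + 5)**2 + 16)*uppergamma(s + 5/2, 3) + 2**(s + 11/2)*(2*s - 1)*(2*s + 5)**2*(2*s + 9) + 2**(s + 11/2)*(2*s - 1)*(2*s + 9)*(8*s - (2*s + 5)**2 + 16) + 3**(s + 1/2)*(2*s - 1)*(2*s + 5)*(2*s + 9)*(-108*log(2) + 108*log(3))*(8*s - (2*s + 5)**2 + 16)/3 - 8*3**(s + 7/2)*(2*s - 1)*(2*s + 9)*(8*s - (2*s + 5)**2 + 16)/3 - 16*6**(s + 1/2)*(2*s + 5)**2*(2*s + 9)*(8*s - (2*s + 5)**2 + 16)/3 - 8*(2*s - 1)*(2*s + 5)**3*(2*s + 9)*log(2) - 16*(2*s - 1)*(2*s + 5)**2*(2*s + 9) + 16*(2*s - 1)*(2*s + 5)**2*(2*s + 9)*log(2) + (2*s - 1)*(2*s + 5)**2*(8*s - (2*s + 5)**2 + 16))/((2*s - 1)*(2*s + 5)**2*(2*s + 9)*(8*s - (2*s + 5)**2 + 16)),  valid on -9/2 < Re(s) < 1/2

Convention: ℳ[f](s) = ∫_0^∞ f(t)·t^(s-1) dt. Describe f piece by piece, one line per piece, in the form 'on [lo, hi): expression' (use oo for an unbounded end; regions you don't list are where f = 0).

on [0, 1/2): t**(9/2)
on [1/2, 1): t**(3/2)*log(t)
on [1, 3/2): t**(5/2)*log(t)
on [3/2, 3): t**(5/2)*exp(-t)
on [3, oo): 1/sqrt(t)

peel off the shared t-power: t**(5/2) on [0, 1/2); log(t)/sqrt(t) on [1/2, 1); sqrt(t)*log(t) on [1, 3/2); …
strip the shared t-power: t**2 on [0, 1/2); log(t)/t on [1/2, 1); log(t) on [1, 3/2); …
breakpoints 1/2, 1, 3/2, 3: one integral from each of the 5 segments
between 0 and 1/2 the integrand is t**(9/2)·t^(s-1)
for t in [1/2, 1): the term is ∫ t**(3/2)*log(t)·t^(s-1)
for t in [1, 3/2): the term is ∫ t**(5/2)*log(t)·t^(s-1)
[3/2, 3) adds the kernel integral of t**(5/2)*exp(-t)
between 3 and ∞ the integrand is 1/sqrt(t)·t^(s-1)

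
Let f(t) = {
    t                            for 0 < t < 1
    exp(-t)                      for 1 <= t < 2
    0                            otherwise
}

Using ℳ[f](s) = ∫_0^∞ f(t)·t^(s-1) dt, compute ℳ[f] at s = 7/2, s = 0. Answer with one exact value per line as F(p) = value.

cuts at 1: linearity sums the 2 kernel integrals
on [0, 1) integrate f = t against the kernel
between 1 and 2 the integrand is exp(-t)·t^(s-1)

F(7/2) = (-918*sqrt(2) + (-135*sqrt(pi)*erfc(sqrt(2)) + 16 + 135*sqrt(pi)*erfc(1))*exp(2) + 522*E)*exp(-2)/72
F(0) = Ei(-2) - Ei(-1) + 1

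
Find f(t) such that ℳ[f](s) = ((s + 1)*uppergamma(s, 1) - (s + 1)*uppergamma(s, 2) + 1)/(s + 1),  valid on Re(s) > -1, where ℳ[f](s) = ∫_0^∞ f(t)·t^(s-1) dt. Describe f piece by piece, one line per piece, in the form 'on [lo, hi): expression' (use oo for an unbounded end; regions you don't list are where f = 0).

the 2 pieces separated at 1 each add one integral
between 0 and 1 the integrand is t·t^(s-1)
on [1, 2) integrate f = exp(-t) against the kernel

on [0, 1): t
on [1, 2): exp(-t)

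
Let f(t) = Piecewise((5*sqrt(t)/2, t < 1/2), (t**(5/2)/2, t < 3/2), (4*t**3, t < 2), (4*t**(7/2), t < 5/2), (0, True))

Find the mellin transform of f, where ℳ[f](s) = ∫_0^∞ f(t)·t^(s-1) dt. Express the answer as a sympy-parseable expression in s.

decompose at 1/2, 3/2, 2; ℳ[f](s) sums the 4 pieces' integrals
for t in [0, 1/2): the term is ∫ 5*sqrt(t)/2·t^(s-1)
between 1/2 and 3/2 the integrand is t**(5/2)/2·t^(s-1)
over [3/2, 2), the kernel integral of 4*t**3 enters the sum
∫ 4*t**(7/2)·t^(s-1) over [2, 5/2)

(-2**(-s - 5/2)*(s + 3)*(2*s + 1)*(2*s + 7) + 5*2**(-s - 1/2)*(s + 3)*(2*s + 5)*(2*s + 7) + 4*2**(s + 3)*(2*s + 1)*(2*s + 5)*(2*s + 7) - 8*2**(s + 7/2)*(s + 3)*(2*s + 1)*(2*s + 5) + (3/2)**(s + 5/2)*(s + 3)*(2*s + 1)*(2*s + 7) - 4*(3/2)**(s + 3)*(2*s + 1)*(2*s + 5)*(2*s + 7) + 8*(5/2)**(s + 7/2)*(s + 3)*(2*s + 1)*(2*s + 5))/((s + 3)*(2*s + 1)*(2*s + 5)*(2*s + 7))
  Re(s) > -1/2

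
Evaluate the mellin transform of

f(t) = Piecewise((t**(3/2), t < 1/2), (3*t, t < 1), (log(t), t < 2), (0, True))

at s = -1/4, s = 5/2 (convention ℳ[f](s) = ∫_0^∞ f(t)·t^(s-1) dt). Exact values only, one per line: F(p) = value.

F(-1/4) = -39*2**(3/4)/5 - 2*2**(1/4) - log(2**(2*2**(3/4))) + 20
F(5/2) = sqrt(2)*(-15536 + 11567*sqrt(2) + 35840*log(2))/22400

the 3 pieces separated at 1/2, 1 each add one integral
over [0, 1/2), the kernel integral of t**(3/2) enters the sum
∫ 3*t·t^(s-1) over [1/2, 1)
segment [1, 2) carries log(t); integrate it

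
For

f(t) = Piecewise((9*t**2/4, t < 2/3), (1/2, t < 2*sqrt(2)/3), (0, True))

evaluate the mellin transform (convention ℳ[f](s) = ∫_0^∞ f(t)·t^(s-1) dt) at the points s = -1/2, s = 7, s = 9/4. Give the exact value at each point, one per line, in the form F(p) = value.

F(-1/2) = sqrt(6)*(10 - 3*2**(3/4))/12
F(7) = 320/137781 + 512*sqrt(2)/15309
F(9/4) = 8*3**(3/4)*(2**(1/4) + 34*2**(3/8))/4131

invert the power substitution to get 9*t/4 on [0, 4/9); 1/2 on [4/9, 8/9)
remove the common scale on t first: 3*t/2 on [0, 2/3); 1/2 on [2/3, 4/3)
strip the common scale on t: t on [0, 1); 1/2 on [1, 2)
breakpoints 2/3: one integral from each of the 2 segments
∫ 9*t**2/4·t^(s-1) over [0, 2/3)
piece [2/3, 2*sqrt(2)/3): integrate 1/2 against the kernel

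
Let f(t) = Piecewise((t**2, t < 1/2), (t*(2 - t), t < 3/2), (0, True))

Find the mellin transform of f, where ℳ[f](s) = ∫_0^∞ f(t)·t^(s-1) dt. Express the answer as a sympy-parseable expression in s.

peel off the shared t-power: t on [0, 1/2); 2 - t on [1/2, 3/2)
slice at 1/2, transform all 2 pieces, and sum them
between 0 and 1/2 the integrand is t**2·t^(s-1)
on [1/2, 3/2) integrate f = t*(2 - t) against the kernel

(3*3**s*(s + 1) + 12*3**s - 2*s - 6)/(4*2**s*(s + 1)*(s + 2))
  Re(s) > -2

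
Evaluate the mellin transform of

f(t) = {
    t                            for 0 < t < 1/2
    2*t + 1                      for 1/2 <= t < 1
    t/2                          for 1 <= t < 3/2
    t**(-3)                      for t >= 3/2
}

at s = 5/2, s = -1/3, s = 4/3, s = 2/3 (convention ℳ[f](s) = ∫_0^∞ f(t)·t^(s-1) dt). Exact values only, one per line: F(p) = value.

F(5/2) = -19*sqrt(2)/280 + 29/35 + 305*sqrt(6)/336
F(-1/3) = 2**(1/3)*(-405*2**(2/3) + 437*3**(2/3) + 2430)/1080
F(4/3) = 2**(2/3)*(-405 + 629*3**(1/3) + 1170*2**(1/3))/1680
F(2/3) = 2**(1/3)*(-2268 + 727*3**(2/3) + 3024*2**(2/3))/2520

treat the 4 regions marked off by 1/2, 1, 3/2 separately and sum
between 0 and 1/2 the integrand is t·t^(s-1)
over [1/2, 1), the kernel integral of (2*t + 1) enters the sum
on [1, 3/2): add ∫ t/2·t^(s-1) dt
[3/2, ∞) adds the kernel integral of t**(-3)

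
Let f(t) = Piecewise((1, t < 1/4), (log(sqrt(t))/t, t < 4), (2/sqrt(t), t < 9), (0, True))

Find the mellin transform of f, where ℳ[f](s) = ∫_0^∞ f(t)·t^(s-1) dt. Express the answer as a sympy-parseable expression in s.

(6*16**s*s*(s - 1)*(2*s - 1)*log(2) - 48*2**(4*s)*s*(s - 1)**2 - 3*2**(4*s)*s*(2*s - 1) + 32*6**(2*s)*s*(s - 1)**2 + 96*s*(s - 1)*(2*s - 1)*log(2) + 48*s*(2*s - 1) + 24*(s - 1)**2*(2*s - 1))/(24*2**(2*s)*s*(s - 1)**2*(2*s - 1))
  Re(s) > 0

reversing the shared t-power: t on [0, 1/4); log(sqrt(t)) on [1/4, 4); 2*sqrt(t) on [4, 9)
back out the power substitution: t**2 on [0, 1/2); log(t) on [1/2, 2); 2*t on [2, 3)
cuts at 1/4, 4: linearity sums the 3 kernel integrals
between 0 and 1/4 the integrand is 1·t^(s-1)
∫ log(sqrt(t))/t·t^(s-1) over [1/4, 4)
∫ over [4, 9) of 2/sqrt(t)·t^(s-1) joins the sum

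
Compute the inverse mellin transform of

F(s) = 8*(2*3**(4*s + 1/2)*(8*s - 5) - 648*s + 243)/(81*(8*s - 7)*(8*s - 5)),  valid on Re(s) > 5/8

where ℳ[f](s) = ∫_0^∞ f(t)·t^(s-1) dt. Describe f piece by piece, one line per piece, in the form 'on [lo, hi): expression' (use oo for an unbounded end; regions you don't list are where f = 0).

on [0, 1): t**(-5/8)
on [1, 81): 2/t**(7/8)

strip the shared t-power: t**(3/8) on [0, 1); 2*t**(1/8) on [1, 81)
invert the power substitution to get t**(3/4) on [0, 1); 2*t**(1/4) on [1, 9)
reversing the power substitution: t**(3/2) on [0, 1); 2*sqrt(t) on [1, 3)
cuts at 1: linearity sums the 2 kernel integrals
∫ over [0, 1) of t**(-5/8)·t^(s-1) joins the sum
∫ over [1, 81) of 2/t**(7/8)·t^(s-1) joins the sum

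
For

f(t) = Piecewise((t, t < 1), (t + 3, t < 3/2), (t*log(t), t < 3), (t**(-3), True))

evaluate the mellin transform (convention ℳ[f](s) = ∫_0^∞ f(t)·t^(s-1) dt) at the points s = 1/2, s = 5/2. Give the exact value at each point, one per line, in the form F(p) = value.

F(1/2) = -6 - 178*sqrt(3)/135 + log(2**(sqrt(6)/2)*3**(-sqrt(6)/2 + 2*sqrt(3))) + 23*sqrt(6)/6
F(5/2) = -226*sqrt(3)/147 - 27*sqrt(6)*log(3)/56 - 6/5 + 27*sqrt(6)*log(2)/56 + 3861*sqrt(6)/1960 + 54*sqrt(3)*log(3)/7

cuts at 1, 3/2, 3: linearity sums the 4 kernel integrals
segment 0 to 1 holds t; add its integral
the [1, 3/2) slice contributes ∫ (t + 3)·t^(s-1) dt
over [3/2, 3), the kernel integral of t*log(t) enters the sum
on [3, ∞) integrate f = t**(-3) against the kernel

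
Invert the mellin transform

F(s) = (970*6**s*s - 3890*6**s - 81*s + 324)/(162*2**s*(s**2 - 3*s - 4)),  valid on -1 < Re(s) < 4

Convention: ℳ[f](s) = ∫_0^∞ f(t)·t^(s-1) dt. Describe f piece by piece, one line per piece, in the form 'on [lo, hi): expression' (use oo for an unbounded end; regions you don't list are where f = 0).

on [0, 1/2): t
on [1/2, 3): 2*t
on [3, oo): t**(-4)

the 3 pieces separated at 1/2, 3 each add one integral
the [0, 1/2) slice contributes ∫ t·t^(s-1) dt
between 1/2 and 3 the integrand is 2*t·t^(s-1)
on [3, ∞): add ∫ t**(-4)·t^(s-1) dt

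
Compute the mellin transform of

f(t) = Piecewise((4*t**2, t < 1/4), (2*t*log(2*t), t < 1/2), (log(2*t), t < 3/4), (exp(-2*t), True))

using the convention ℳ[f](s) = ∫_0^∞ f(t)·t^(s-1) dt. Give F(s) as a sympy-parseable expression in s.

the common scale on t comes off first: t**2 on [0, 1/2); t*log(t) on [1/2, 1); log(t) on [1, 3/2); …
split f at 1/4, 1/2, 3/4: ℳ[f](s) collects 4 kernel integrals
between 0 and 1/4 the integrand is 4*t**2·t^(s-1)
on [1/4, 1/2): add ∫ 2*t*log(2*t)·t^(s-1) dt
segment 1/2 to 3/4 holds log(2*t); add its integral
segment 3/4 to ∞ holds exp(-2*t); add its integral

(4*2**s*s**2*(s + 2)*(s**2 + 2*s + 1)*uppergamma(s, 3/2) - 4*2**s*s**2*(s + 2) + 4*2**s*(s + 2)*(s**2 + 2*s + 1) + 3**s*s*(s + 2)*(-4*log(2) + 4*log(3))*(s**2 + 2*s + 1) - 4*3**s*(s + 2)*(s**2 + 2*s + 1) + s**3*(s + 2)*log(4) + s**2*(s + 2)*log(4) + 2*s**2*(s + 2) + s**2*(s**2 + 2*s + 1))/(4*2**(2*s)*s**2*(s + 2)*(s**2 + 2*s + 1))
  Re(s) > -2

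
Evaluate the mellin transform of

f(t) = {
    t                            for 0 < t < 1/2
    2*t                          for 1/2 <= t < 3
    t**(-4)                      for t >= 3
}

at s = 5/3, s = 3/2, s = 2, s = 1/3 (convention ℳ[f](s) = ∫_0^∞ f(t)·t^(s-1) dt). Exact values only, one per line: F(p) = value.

slice at 1/2, 3, transform all 3 pieces, and sum them
segment [0, 1/2) carries t; integrate it
piece [1/2, 3): integrate 2*t against the kernel
for t in [3, ∞): the term is ∫ t**(-4)·t^(s-1)

F(5/3) = 2**(1/3)*(-189 + 13640*6**(2/3))/4032
F(3/2) = sqrt(2)*(-27 + 1948*sqrt(6))/540
F(2) = 1297/72
F(1/3) = 2**(2/3)*(-891 + 10700*6**(1/3))/4752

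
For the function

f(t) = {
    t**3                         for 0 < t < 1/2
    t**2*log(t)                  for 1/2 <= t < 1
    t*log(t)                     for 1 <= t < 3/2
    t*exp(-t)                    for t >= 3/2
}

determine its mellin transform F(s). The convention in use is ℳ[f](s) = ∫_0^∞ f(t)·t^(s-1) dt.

(8*2**s*(s + 1)**2*(s + 3)*(2*s + (s + 1)**2 + 3)*uppergamma(s + 1, 3/2) - 8*2**s*(s + 1)**2*(s + 3) + 8*2**s*(s + 3)*(2*s + (s + 1)**2 + 3) + 3**s*(s + 1)*(s + 3)*(-12*log(2) + 12*log(3))*(2*s + (s + 1)**2 + 3) - 12*3**s*(s + 3)*(2*s + (s + 1)**2 + 3) + (s + 1)**3*(s + 3)*log(4) + (s + 1)**2*(s + 3)*log(4) + 2*(s + 1)**2*(s + 3) + (s + 1)**2*(2*s + (s + 1)**2 + 3))/(8*2**s*(s + 1)**2*(s + 3)*(2*s + (s + 1)**2 + 3))
  Re(s) > -3

back out the shared t-power: t**2 on [0, 1/2); t*log(t) on [1/2, 1); log(t) on [1, 3/2); …
along the cuts 1/2, 1, 3/2, ℳ[f](s) splits into 4 integrals
for t in [0, 1/2): the term is ∫ t**3·t^(s-1)
on [1/2, 1) integrate f = t**2*log(t) against the kernel
between 1 and 3/2 the integrand is t*log(t)·t^(s-1)
the [3/2, ∞) slice contributes ∫ t*exp(-t)·t^(s-1) dt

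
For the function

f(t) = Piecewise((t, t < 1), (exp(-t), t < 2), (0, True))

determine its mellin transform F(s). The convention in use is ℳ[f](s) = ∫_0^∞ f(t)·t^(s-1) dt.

cuts at 1: linearity sums the 2 kernel integrals
[0, 1) adds the kernel integral of t
piece [1, 2): integrate exp(-t) against the kernel

((s + 1)*uppergamma(s, 1) - (s + 1)*uppergamma(s, 2) + 1)/(s + 1)
  Re(s) > -1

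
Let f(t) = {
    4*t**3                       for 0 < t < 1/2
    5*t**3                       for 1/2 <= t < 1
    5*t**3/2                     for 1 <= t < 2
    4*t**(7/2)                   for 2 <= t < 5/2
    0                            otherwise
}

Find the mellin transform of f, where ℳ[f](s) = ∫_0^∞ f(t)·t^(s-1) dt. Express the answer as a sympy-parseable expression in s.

split f at 1/2, 1, 2: ℳ[f](s) collects 4 kernel integrals
for t in [0, 1/2): the term is ∫ 4*t**3·t^(s-1)
[1/2, 1) adds the kernel integral of 5*t**3
∫ over [1, 2) of 5*t**3/2·t^(s-1) joins the sum
segment [2, 5/2) carries 4*t**(7/2); integrate it

(160*2**s*(2*s + 7) + 500*2**(1/2 - s)*5**(s + 1/2)*(s + 3) - 512*2**(s + 1/2)*(s + 3) + 40*s + 140 - (2*s + 7)/2**s)/(8*(s + 3)*(2*s + 7))
  Re(s) > -3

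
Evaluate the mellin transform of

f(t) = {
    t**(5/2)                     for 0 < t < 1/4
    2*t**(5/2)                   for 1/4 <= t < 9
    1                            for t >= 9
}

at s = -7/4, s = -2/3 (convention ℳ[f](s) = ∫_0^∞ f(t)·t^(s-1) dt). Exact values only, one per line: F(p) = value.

F(-7/4) = sqrt(2)*(-189 + 2270*sqrt(6))/567
F(-2/3) = 2**(1/3)*(-9 + 3910*6**(2/3))/264

back out the shared t-power: sqrt(t) on [0, 1/4); 2*sqrt(t) on [1/4, 9); t**(-2) on [9, ∞)
the power substitution comes off first: t on [0, 1/2); 2*t on [1/2, 3); t**(-4) on [3, ∞)
treat the 3 regions marked off by 1/4, 9 separately and sum
segment 0 to 1/4 holds t**(5/2); add its integral
between 1/4 and 9 the integrand is 2*t**(5/2)·t^(s-1)
between 9 and ∞ the integrand is 1·t^(s-1)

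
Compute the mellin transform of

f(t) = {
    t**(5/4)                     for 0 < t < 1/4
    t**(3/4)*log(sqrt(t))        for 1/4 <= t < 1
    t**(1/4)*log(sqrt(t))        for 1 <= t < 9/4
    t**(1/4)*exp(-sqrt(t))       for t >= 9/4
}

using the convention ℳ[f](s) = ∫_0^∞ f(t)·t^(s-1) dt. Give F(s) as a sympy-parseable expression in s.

invert the power substitution to get t**(5/2) on [0, 1/2); t**(3/2)*log(t) on [1/2, 1); sqrt(t)*log(t) on [1, 3/2); …
the shared t-power comes off first: t**2 on [0, 1/2); t*log(t) on [1/2, 1); log(t) on [1, 3/2); …
breakpoints 1/4, 1, 9/4: one integral from each of the 4 segments
[0, 1/4) adds the kernel integral of t**(5/4)
∫ t**(3/4)*log(sqrt(t))·t^(s-1) over [1/4, 1)
on [1, 9/4): add ∫ t**(1/4)*log(sqrt(t))·t^(s-1) dt
∫ t**(1/4)*exp(-sqrt(t))·t^(s-1) over [9/4, ∞)

2**(-2*s - 1/2)*(2**(2*s + 3/2)*(4*s + 1)**2*(4*s + 5)*(16*s + (4*s + 1)**2 + 8)*uppergamma(2*s + 1/2, 3/2) + 2**(2*s + 7/2)*(-4*s - 5)*(4*s + 1)**2 + 2**(2*s + 7/2)*(4*s + 5)*(16*s + (4*s + 1)**2 + 8) + 3**(2*s + 1/2)*(4*s + 1)*(4*s + 5)*(-4*log(2) + 4*log(3))*(16*s + (4*s + 1)**2 + 8) - 8*3**(2*s + 1/2)*(4*s + 5)*(16*s + (4*s + 1)**2 + 8) + (4*s + 1)**3*(4*s + 5)*log(4) + 4*(4*s + 1)**2*(4*s + 5)*log(2) + (4*s + 1)**2*(16*s + 20) + (4*s + 1)**2*(16*s + (4*s + 1)**2 + 8))/((4*s + 1)**2*(4*s + 5)*(16*s + (4*s + 1)**2 + 8))
  Re(s) > -5/4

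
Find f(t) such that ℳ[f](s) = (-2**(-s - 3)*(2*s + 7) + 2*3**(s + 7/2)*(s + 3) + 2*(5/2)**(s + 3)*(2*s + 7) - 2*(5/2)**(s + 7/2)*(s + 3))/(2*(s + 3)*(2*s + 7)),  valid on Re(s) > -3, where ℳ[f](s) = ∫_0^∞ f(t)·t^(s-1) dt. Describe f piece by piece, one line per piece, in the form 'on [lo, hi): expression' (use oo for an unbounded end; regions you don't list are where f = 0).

on [0, 1/2): t**3/2
on [1/2, 5/2): t**3
on [5/2, 3): t**(7/2)/2

breakpoints 1/2, 5/2: one integral from each of the 3 segments
on [0, 1/2) integrate f = t**3/2 against the kernel
on [1/2, 5/2): add ∫ t**3·t^(s-1) dt
segment [5/2, 3) carries t**(7/2)/2; integrate it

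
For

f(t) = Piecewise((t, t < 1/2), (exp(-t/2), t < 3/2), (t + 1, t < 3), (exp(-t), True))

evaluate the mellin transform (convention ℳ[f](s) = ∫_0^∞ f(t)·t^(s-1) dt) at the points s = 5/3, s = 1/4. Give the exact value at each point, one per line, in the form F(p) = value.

F(5/3) = 2**(1/3)*(-279*3**(2/3) - 640*2**(1/3)*uppergamma(5/3, 3/4) + 15 + 160*2**(2/3)*uppergamma(5/3, 3) + 640*2**(1/3)*uppergamma(5/3, 1/4) + 828*6**(2/3))/320
F(1/4) = -13*2**(3/4)*3**(1/4)/5 - 2**(1/4)*uppergamma(1/4, 3/4) + uppergamma(1/4, 3) + 2**(3/4)/5 + 2**(1/4)*uppergamma(1/4, 1/4) + 32*3**(1/4)/5

f breaks at 1/2, 3/2, 3 into 4 integrals to sum
for t in [0, 1/2): the term is ∫ t·t^(s-1)
between 1/2 and 3/2 the integrand is exp(-t/2)·t^(s-1)
on [3/2, 3): add ∫ (t + 1)·t^(s-1) dt
∫ exp(-t)·t^(s-1) over [3, ∞)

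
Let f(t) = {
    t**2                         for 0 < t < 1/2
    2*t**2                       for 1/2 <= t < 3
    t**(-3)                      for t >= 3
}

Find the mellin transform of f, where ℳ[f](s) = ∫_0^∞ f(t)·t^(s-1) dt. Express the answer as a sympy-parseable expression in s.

remove the shared t-power first: t on [0, 1/2); 2*t on [1/2, 3); t**(-4) on [3, ∞)
decompose at 1/2, 3; ℳ[f](s) sums the 3 pieces' integrals
on [0, 1/2) integrate f = t**2 against the kernel
over [1/2, 3), the kernel integral of 2*t**2 enters the sum
[3, ∞) adds the kernel integral of t**(-3)

(1940*6**s*s - 5840*6**s - 27*s + 81)/(108*2**s*(s**2 - s - 6))
  -2 < Re(s) < 3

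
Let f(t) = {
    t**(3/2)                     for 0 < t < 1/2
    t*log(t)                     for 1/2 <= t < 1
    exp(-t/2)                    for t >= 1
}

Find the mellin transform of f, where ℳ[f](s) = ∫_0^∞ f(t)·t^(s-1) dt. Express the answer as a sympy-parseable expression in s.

treat the 3 regions marked off by 1/2, 1 separately and sum
segment 0 to 1/2 holds t**(3/2); add its integral
on [1/2, 1): add ∫ t*log(t)·t^(s-1) dt
∫ over [1, ∞) of exp(-t/2)·t^(s-1) joins the sum

(2*2**(2*s)*(2*s + 3)*(s**2 + 2*s + 1)*uppergamma(s, 1/2) - 2*2**s*(2*s + 3) + s*(2*s + 3)*log(2) + 2*s + (2*s + 3)*log(2) + sqrt(2)*(s**2 + 2*s + 1) + 3)/(2*2**s*(2*s + 3)*(s**2 + 2*s + 1))
  Re(s) > -3/2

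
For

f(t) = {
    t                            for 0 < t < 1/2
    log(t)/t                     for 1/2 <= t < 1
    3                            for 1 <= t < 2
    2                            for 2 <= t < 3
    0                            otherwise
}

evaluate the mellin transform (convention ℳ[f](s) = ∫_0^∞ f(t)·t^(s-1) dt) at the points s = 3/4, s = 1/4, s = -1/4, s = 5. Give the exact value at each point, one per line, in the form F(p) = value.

linearity at 1/2, 1, 2 turns ℳ[f](s) into 4 summed integrals
over [0, 1/2), the kernel integral of t enters the sum
on [1/2, 1) integrate f = log(t)/t against the kernel
∫ 3·t^(s-1) over [1, 2)
segment [2, 3) carries 2; integrate it

F(3/4) = 2**(1/4)*(-210*2**(3/4) - 84*log(2) + 28*sqrt(2) + 28*6**(3/4) + 339)/21
F(1/4) = 2**(3/4)*(-310*2**(1/4) - 60*log(2) + 89 + 90*sqrt(2) + 180*6**(1/4))/45
F(-1/4) = -8*3**(3/4)/3 - 2*2**(3/4) - 8*2**(1/4)*log(2)/5 + 146*2**(1/4)/75 + 284/25
F(5) = log(2)/64 + 79061/768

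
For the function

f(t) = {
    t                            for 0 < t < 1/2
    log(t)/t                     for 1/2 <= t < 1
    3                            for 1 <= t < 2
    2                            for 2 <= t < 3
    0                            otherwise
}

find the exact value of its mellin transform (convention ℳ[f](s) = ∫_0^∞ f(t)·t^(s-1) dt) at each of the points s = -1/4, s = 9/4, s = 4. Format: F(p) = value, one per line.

slice at 1/2, 1, 2, transform all 4 pieces, and sum them
on [0, 1/2) integrate f = t against the kernel
piece [1/2, 1): integrate log(t)/t against the kernel
[1, 2) adds the kernel integral of 3
∫ over [2, 3) of 2·t^(s-1) joins the sum

F(-1/4) = -8*3**(3/4)/3 - 2*2**(3/4) - 8*2**(1/4)*log(2)/5 + 146*2**(1/4)/75 + 284/25
F(9/4) = 2**(3/4)*(-11544*2**(1/4) + 2340*log(2) + 2097 + 10400*sqrt(2) + 46800*6**(1/4))/11700
F(4) = log(2)/24 + 62869/1440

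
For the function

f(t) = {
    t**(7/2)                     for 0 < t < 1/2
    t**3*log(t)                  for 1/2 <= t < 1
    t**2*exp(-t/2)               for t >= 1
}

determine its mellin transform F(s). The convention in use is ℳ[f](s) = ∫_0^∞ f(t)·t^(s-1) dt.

(32*2**(2*s)*(2*s + 7)*(2*s + (s + 2)**2 + 5)*uppergamma(s + 2, 1/2) - 8*2**s*(2*s + 7) + 2*s + (s + 2)*(2*s + 7)*log(2) + (2*s + 7)*log(2) + sqrt(2)*(2*s + (s + 2)**2 + 5) + 7)/(8*2**s*(2*s + 7)*(2*s + (s + 2)**2 + 5))
  Re(s) > -7/2

back out the shared t-power: t**(3/2) on [0, 1/2); t*log(t) on [1/2, 1); exp(-t/2) on [1, ∞)
linearity at 1/2, 1 turns ℳ[f](s) into 3 summed integrals
on [0, 1/2) integrate f = t**(7/2) against the kernel
segment [1/2, 1) carries t**3*log(t); integrate it
the [1, ∞) slice contributes ∫ t**2*exp(-t/2)·t^(s-1) dt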